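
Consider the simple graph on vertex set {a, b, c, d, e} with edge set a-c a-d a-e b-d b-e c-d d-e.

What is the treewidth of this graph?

2

A width-2 tree decomposition is:
Bags: B1 = {b, d, e}  B2 = {a, d, e}  B3 = {a, c, d}
Tree: B1–B2, B2–B3
Each bag holds 3 vertices, so the decomposition has width 2, which upper-bounds the treewidth. On the other hand G contains the 3-clique {a, d, e}. A clique must lie in a single bag of any decomposition, so no decomposition can have width below 2. Hence tw(G) = 2 exactly.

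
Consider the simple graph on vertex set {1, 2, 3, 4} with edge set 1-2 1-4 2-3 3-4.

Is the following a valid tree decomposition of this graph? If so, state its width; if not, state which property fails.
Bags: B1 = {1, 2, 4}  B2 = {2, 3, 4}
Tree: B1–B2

Every vertex of G appears in some bag (union = {1, 2, 3, 4}); every edge is covered by a bag; and for each vertex v the set of bags containing v is connected in the bag tree. The decomposition is therefore valid. The largest bag has 3 vertices, so the width is 2.

Yes; width 2.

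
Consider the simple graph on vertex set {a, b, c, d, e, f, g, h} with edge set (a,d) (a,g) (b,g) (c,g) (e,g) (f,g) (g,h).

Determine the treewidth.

A width-1 tree decomposition is:
Bags: B1 = {f, g}  B2 = {a, g}  B3 = {b, g}  B4 = {a, d}  B5 = {e, g}  B6 = {g, h}  B7 = {c, g}
Tree: B1–B2, B2–B3, B2–B4, B1–B5, B5–B6, B1–B7
The largest bag has 2 vertices, giving width 1; this decomposition certifies tw(G) ≤ 1. Since G has at least one edge (e.g. g–f), it is not an edgeless graph, so tw(G) ≥ 1. Combining the bounds, tw(G) = 1.

1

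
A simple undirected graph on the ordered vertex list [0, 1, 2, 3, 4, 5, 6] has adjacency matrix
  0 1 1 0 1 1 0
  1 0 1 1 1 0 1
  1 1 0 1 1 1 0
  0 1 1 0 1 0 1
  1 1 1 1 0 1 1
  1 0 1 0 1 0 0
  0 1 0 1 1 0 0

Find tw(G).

3

A width-3 tree decomposition is:
Bags: B1 = {0, 1, 2, 4}  B2 = {1, 2, 3, 4}  B3 = {1, 3, 4, 6}  B4 = {0, 2, 4, 5}
Tree: B1–B2, B2–B3, B1–B4
Every bag has size at most 4, so the width is 4 − 1 = 3 and tw(G) ≤ 3. On the other hand G contains the 4-clique {0, 1, 2, 4}. A clique must lie in a single bag of any decomposition, so no decomposition can have width below 3. The upper and lower bounds meet at 3, so that is the treewidth.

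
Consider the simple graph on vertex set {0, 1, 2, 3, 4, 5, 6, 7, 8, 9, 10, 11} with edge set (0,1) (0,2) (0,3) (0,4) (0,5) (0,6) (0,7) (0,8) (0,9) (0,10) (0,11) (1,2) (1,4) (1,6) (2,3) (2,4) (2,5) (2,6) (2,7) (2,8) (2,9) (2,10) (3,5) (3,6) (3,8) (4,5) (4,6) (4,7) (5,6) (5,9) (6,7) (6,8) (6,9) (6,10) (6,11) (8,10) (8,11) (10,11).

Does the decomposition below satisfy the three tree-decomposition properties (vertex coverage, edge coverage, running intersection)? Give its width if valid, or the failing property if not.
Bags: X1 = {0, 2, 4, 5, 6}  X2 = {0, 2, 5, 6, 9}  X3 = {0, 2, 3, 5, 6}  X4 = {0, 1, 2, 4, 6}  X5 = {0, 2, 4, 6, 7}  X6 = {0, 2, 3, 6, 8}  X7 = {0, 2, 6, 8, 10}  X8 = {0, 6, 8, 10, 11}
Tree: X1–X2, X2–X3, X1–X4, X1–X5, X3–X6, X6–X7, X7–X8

Yes; width 4.

Every vertex of G appears in some bag (union = {0, 1, 2, 3, 4, 5, 6, 7, 8, 9, 10, 11}); every edge is covered by a bag; and for each vertex v the set of bags containing v is connected in the bag tree. The decomposition is therefore valid. The largest bag has 5 vertices, so the width is 4.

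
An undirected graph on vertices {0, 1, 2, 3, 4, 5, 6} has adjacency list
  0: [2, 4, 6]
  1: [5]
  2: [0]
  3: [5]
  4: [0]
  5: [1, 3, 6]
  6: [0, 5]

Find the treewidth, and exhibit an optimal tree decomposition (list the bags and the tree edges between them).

Treewidth 1.
One optimal decomposition is:
Bags: B1 = {5, 6}  B2 = {0, 6}  B3 = {3, 5}  B4 = {0, 4}  B5 = {1, 5}  B6 = {0, 2}
Tree: B1–B2, B1–B3, B2–B4, B3–B5, B2–B6

The largest bag has 2 vertices, giving width 1; this decomposition certifies tw(G) ≤ 1. Any graph with an edge has treewidth ≥ 1, and G has the edge 6–5. Therefore the treewidth is 1.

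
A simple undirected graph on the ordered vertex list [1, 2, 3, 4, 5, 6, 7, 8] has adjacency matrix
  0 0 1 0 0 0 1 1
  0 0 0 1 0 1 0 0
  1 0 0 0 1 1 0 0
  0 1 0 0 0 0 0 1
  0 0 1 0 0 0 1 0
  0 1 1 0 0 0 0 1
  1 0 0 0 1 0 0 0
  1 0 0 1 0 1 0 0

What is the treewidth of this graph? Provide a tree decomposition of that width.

Every bag has size at most 3, so the width is 3 − 1 = 2 and tw(G) ≤ 2. Since 4–2–6–8–4 is a cycle in G, G is not acyclic. Forests are exactly the graphs of treewidth ≤ 1, so tw(G) ≥ 2. Hence tw(G) = 2 exactly.

Treewidth 2.
One such decomposition:
Bags: B1 = {2, 4, 8}  B2 = {2, 6, 8}  B3 = {1, 6, 8}  B4 = {1, 3, 6}  B5 = {1, 3, 7}  B6 = {3, 5, 7}
Tree: B1–B2, B2–B3, B3–B4, B4–B5, B5–B6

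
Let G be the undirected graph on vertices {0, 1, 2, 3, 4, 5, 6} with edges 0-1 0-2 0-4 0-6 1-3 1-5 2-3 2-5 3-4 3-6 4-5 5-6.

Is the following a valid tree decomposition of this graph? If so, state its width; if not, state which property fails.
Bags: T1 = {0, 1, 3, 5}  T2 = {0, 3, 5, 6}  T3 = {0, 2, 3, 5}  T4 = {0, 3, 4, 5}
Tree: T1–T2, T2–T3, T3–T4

Yes; width 3.

Every vertex of G appears in some bag (union = {0, 1, 2, 3, 4, 5, 6}); every edge is covered by a bag; and for each vertex v the set of bags containing v is connected in the bag tree. The decomposition is therefore valid. The largest bag has 4 vertices, so the width is 3.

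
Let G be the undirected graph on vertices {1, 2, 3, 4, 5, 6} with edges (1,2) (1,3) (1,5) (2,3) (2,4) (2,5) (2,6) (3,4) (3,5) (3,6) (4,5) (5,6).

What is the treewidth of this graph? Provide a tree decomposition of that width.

Treewidth 3.
One optimal decomposition is:
Bags: B1 = {1, 2, 3, 5}  B2 = {2, 3, 5, 6}  B3 = {2, 3, 4, 5}
Tree: B1–B2, B1–B3

Every bag has size at most 4, so the width is 4 − 1 = 3 and tw(G) ≤ 3. Conversely, {1, 2, 3, 5} is a clique of size 4, and the vertices of any clique must share a bag in every tree decomposition; so some bag has ≥ 4 vertices and tw(G) ≥ 3. Hence tw(G) = 3 exactly.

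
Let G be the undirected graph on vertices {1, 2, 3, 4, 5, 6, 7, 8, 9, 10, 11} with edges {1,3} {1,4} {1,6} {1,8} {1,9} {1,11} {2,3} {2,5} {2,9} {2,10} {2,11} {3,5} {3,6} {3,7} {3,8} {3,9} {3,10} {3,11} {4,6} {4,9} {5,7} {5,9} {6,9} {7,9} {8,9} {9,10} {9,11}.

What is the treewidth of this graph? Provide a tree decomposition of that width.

Every bag has size at most 4, so the width is 4 − 1 = 3 and tw(G) ≤ 3. Conversely, {1, 3, 8, 9} is a clique of size 4, and the vertices of any clique must share a bag in every tree decomposition; so some bag has ≥ 4 vertices and tw(G) ≥ 3. Hence tw(G) = 3 exactly.

Treewidth 3.
One optimal decomposition is:
Bags: B1 = {2, 3, 9, 11}  B2 = {1, 3, 9, 11}  B3 = {2, 3, 5, 9}  B4 = {1, 3, 6, 9}  B5 = {3, 5, 7, 9}  B6 = {1, 3, 8, 9}  B7 = {2, 3, 9, 10}  B8 = {1, 4, 6, 9}
Tree: B1–B2, B1–B3, B2–B4, B3–B5, B2–B6, B1–B7, B4–B8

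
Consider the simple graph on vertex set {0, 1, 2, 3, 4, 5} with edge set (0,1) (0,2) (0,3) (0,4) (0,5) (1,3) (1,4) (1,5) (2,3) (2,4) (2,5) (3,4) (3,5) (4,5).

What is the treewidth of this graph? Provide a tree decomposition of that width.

The largest bag has 5 vertices, giving width 4; this decomposition certifies tw(G) ≤ 4. Conversely, {0, 1, 3, 4, 5} is a clique of size 5, and the vertices of any clique must share a bag in every tree decomposition; so some bag has ≥ 5 vertices and tw(G) ≥ 4. Hence tw(G) = 4 exactly.

Treewidth 4.
One optimal decomposition is:
Bags: B1 = {0, 2, 3, 4, 5}  B2 = {0, 1, 3, 4, 5}
Tree: B1–B2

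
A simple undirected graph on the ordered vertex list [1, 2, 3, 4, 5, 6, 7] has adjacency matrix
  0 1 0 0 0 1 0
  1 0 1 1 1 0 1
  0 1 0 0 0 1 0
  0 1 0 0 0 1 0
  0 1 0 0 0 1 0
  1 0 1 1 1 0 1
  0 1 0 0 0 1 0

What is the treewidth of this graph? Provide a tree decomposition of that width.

Every bag has size at most 3, so the width is 3 − 1 = 2 and tw(G) ≤ 2. For the lower bound, G contains the cycle 2–7–6–3–2, so G is not a forest; only forests have treewidth ≤ 1, hence tw(G) ≥ 2. Hence tw(G) = 2 exactly.

Treewidth 2.
Bags: B1 = {2, 6, 7}  B2 = {2, 3, 6}  B3 = {2, 5, 6}  B4 = {2, 4, 6}  B5 = {1, 2, 6}
Tree: B1–B2, B2–B3, B3–B4, B4–B5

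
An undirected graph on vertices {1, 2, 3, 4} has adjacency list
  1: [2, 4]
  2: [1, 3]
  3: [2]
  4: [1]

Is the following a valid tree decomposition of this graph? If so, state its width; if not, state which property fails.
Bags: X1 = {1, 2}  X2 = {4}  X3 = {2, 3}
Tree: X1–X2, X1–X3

A tree decomposition must satisfy three properties: every vertex lies in some bag; for every edge, both endpoints lie together in some bag; and for every vertex, the bags containing it form a connected subtree. Here edge (1,4) lies in no bag, so the decomposition is invalid.

No — edge (1,4) lies in no bag.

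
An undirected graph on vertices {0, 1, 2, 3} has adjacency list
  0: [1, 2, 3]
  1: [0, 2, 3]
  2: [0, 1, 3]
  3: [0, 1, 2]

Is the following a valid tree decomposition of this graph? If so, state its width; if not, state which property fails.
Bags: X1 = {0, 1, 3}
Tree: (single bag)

A tree decomposition must satisfy three properties: every vertex lies in some bag; for every edge, both endpoints lie together in some bag; and for every vertex, the bags containing it form a connected subtree. Here vertex 2 appears in no bag, so the decomposition is invalid.

No — vertex 2 appears in no bag.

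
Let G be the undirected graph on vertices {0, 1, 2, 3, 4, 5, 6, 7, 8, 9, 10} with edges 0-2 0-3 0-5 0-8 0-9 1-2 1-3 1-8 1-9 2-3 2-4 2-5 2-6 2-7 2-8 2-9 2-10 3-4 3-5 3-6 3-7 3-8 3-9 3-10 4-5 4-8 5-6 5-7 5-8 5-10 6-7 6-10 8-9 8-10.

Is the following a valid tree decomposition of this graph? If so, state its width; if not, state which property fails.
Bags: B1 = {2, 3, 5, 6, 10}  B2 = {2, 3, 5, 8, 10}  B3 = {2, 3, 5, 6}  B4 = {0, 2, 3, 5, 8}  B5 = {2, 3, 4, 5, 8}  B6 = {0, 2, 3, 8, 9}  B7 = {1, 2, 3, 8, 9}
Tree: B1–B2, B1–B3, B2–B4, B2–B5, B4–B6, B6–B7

A tree decomposition must satisfy three properties: every vertex lies in some bag; for every edge, both endpoints lie together in some bag; and for every vertex, the bags containing it form a connected subtree. Here vertex 7 appears in no bag, so the decomposition is invalid.

No — vertex 7 appears in no bag.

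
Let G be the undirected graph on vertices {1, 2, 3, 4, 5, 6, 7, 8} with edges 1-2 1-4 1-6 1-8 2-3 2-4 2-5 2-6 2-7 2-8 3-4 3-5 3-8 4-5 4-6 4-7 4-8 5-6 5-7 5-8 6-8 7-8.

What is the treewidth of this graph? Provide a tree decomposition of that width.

Treewidth 4.
One optimal decomposition is:
Bags: B1 = {2, 3, 4, 5, 8}  B2 = {2, 4, 5, 6, 8}  B3 = {2, 4, 5, 7, 8}  B4 = {1, 2, 4, 6, 8}
Tree: B1–B2, B2–B3, B2–B4

The largest bag has 5 vertices, giving width 4; this decomposition certifies tw(G) ≤ 4. On the other hand G contains the 5-clique {1, 2, 4, 6, 8}. A clique must lie in a single bag of any decomposition, so no decomposition can have width below 4. Hence tw(G) = 4 exactly.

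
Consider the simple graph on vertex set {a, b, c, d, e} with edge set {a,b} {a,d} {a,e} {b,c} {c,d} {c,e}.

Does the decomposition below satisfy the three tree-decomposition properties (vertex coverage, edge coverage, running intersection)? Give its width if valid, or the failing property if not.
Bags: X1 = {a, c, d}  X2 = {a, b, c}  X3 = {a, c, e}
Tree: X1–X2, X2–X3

Yes; width 2.

Vertex coverage: the bags together contain {a, b, c, d, e}, the full vertex set. Edge coverage: each edge of G has both endpoints in at least one bag. Running intersection: for every vertex, the bags containing it form a connected subtree. All three properties hold, so this is a valid tree decomposition of width max|bag| − 1 = 2, and hence tw(G) ≤ 2.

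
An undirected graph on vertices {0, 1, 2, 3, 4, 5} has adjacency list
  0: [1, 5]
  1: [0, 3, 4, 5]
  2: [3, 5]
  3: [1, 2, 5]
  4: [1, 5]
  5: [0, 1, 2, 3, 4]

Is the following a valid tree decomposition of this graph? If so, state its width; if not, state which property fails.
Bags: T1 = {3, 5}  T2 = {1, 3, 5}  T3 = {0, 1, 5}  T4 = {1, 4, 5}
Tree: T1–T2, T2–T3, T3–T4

A tree decomposition must satisfy three properties: every vertex lies in some bag; for every edge, both endpoints lie together in some bag; and for every vertex, the bags containing it form a connected subtree. Here vertex 2 appears in no bag, so the decomposition is invalid.

No — vertex 2 appears in no bag.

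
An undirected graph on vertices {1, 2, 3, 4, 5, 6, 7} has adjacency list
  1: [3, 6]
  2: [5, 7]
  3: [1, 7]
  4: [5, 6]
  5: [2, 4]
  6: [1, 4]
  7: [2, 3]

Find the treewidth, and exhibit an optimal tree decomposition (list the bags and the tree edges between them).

The largest bag has 3 vertices, giving width 2; this decomposition certifies tw(G) ≤ 2. The edges 7–2–5–4–6–1–3–7 form a cycle, so G is not a tree and its treewidth is at least 2. Combining the bounds, tw(G) = 2.

Treewidth 2.
One optimal decomposition is:
Bags: B1 = {2, 5, 7}  B2 = {4, 5, 7}  B3 = {4, 6, 7}  B4 = {1, 6, 7}  B5 = {1, 3, 7}
Tree: B1–B2, B2–B3, B3–B4, B4–B5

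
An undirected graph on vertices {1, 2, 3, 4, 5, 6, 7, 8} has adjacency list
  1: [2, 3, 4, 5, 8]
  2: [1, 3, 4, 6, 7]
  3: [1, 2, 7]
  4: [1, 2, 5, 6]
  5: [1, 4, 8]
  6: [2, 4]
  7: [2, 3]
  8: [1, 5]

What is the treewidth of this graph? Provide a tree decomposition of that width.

Each bag holds 3 vertices, so the decomposition has width 2, which upper-bounds the treewidth. Conversely, {1, 5, 8} is a clique of size 3, and the vertices of any clique must share a bag in every tree decomposition; so some bag has ≥ 3 vertices and tw(G) ≥ 2. Therefore the treewidth is 2.

Treewidth 2.
One optimal decomposition is:
Bags: B1 = {1, 2, 3}  B2 = {1, 2, 4}  B3 = {2, 4, 6}  B4 = {1, 4, 5}  B5 = {1, 5, 8}  B6 = {2, 3, 7}
Tree: B1–B2, B2–B3, B2–B4, B4–B5, B1–B6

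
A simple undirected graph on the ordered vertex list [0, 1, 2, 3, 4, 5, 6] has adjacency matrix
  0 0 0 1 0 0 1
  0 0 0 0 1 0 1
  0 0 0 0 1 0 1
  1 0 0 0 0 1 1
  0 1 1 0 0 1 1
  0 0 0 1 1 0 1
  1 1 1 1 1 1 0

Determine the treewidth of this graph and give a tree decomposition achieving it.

Each bag holds 3 vertices, so the decomposition has width 2, which upper-bounds the treewidth. On the other hand G contains the 3-clique {0, 3, 6}. A clique must lie in a single bag of any decomposition, so no decomposition can have width below 2. Hence tw(G) = 2 exactly.

Treewidth 2.
One optimal decomposition is:
Bags: B1 = {3, 5, 6}  B2 = {4, 5, 6}  B3 = {2, 4, 6}  B4 = {1, 4, 6}  B5 = {0, 3, 6}
Tree: B1–B2, B2–B3, B2–B4, B1–B5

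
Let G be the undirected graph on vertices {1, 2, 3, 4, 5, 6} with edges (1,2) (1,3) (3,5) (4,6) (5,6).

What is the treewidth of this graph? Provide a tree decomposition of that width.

Treewidth 1.
Bags: B1 = {1, 2}  B2 = {1, 3}  B3 = {3, 5}  B4 = {5, 6}  B5 = {4, 6}
Tree: B1–B2, B2–B3, B3–B4, B4–B5

The largest bag has 2 vertices, giving width 1; this decomposition certifies tw(G) ≤ 1. G has an edge, so its treewidth is at least 1. Combining the bounds, tw(G) = 1.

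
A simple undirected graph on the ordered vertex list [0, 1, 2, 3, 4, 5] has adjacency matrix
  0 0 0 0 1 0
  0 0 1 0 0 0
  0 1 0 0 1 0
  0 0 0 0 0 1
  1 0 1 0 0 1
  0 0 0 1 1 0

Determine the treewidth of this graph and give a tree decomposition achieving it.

Each bag holds 2 vertices, so the decomposition has width 1, which upper-bounds the treewidth. Any graph with an edge has treewidth ≥ 1, and G has the edge 2–4. The upper and lower bounds meet at 1, so that is the treewidth.

Treewidth 1.
Bags: B1 = {2, 4}  B2 = {4, 5}  B3 = {1, 2}  B4 = {3, 5}  B5 = {0, 4}
Tree: B1–B2, B1–B3, B2–B4, B2–B5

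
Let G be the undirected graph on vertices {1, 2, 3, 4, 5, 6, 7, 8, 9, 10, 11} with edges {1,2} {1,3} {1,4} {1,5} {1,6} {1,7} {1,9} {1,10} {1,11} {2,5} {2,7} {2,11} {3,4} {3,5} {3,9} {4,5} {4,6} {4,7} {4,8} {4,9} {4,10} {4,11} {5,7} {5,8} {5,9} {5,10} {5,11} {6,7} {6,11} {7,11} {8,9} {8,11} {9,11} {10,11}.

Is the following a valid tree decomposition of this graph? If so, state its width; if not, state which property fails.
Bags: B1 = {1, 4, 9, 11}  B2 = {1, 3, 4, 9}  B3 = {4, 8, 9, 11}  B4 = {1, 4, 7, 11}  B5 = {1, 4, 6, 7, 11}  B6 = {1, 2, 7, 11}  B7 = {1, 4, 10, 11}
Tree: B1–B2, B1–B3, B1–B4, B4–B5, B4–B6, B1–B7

No — vertex 5 appears in no bag.

A tree decomposition must satisfy three properties: every vertex lies in some bag; for every edge, both endpoints lie together in some bag; and for every vertex, the bags containing it form a connected subtree. Here vertex 5 appears in no bag, so the decomposition is invalid.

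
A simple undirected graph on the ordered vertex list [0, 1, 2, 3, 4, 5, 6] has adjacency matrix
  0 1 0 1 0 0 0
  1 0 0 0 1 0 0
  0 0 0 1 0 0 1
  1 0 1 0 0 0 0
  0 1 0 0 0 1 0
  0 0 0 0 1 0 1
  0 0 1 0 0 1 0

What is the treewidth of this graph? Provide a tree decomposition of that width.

Each bag holds 3 vertices, so the decomposition has width 2, which upper-bounds the treewidth. For the lower bound, G contains the cycle 1–0–3–2–6–5–4–1, so G is not a forest; only forests have treewidth ≤ 1, hence tw(G) ≥ 2. Therefore the treewidth is 2.

Treewidth 2.
Bags: B1 = {0, 1, 3}  B2 = {1, 2, 3}  B3 = {1, 2, 6}  B4 = {1, 5, 6}  B5 = {1, 4, 5}
Tree: B1–B2, B2–B3, B3–B4, B4–B5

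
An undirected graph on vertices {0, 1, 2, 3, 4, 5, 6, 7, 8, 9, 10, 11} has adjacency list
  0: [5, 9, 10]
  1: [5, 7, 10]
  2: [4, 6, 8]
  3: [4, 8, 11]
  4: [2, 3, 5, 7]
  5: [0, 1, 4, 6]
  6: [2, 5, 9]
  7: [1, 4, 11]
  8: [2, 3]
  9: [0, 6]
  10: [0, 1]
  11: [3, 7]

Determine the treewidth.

A width-3 tree decomposition is:
Bags: B1 = {0, 1, 9, 10}  B2 = {0, 1, 5, 9}  B3 = {1, 5, 6, 9}  B4 = {1, 5, 6, 7}  B5 = {4, 5, 6, 7}  B6 = {2, 4, 6, 7}  B7 = {2, 4, 7, 11}  B8 = {2, 3, 4, 11}  B9 = {2, 3, 8, 11}
Tree: B1–B2, B2–B3, B3–B4, B4–B5, B5–B6, B6–B7, B7–B8, B8–B9
The largest bag has 4 vertices, giving width 3; this decomposition certifies tw(G) ≤ 3. For the lower bound: the 4 vertex sets {0,9,10}, {1}, {5}, {2,4,6,7} are disjoint, each induces a connected subgraph, and every pair is joined by at least one edge of G. Contracting each set to a single vertex therefore yields K_{4} as a minor, and since treewidth is minor-monotone, tw(G) ≥ tw(K_{4}) = 3. Therefore the treewidth is 3.

3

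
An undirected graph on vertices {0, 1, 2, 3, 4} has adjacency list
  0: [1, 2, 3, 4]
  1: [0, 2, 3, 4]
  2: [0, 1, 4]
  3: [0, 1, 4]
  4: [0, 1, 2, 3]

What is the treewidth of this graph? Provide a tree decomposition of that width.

Each bag holds 4 vertices, so the decomposition has width 3, which upper-bounds the treewidth. For the lower bound, the 4 vertices {0, 1, 2, 4} are pairwise adjacent, and any tree decomposition puts a clique entirely inside one bag — forcing width ≥ 3. The upper and lower bounds meet at 3, so that is the treewidth.

Treewidth 3.
One optimal decomposition is:
Bags: B1 = {0, 1, 3, 4}  B2 = {0, 1, 2, 4}
Tree: B1–B2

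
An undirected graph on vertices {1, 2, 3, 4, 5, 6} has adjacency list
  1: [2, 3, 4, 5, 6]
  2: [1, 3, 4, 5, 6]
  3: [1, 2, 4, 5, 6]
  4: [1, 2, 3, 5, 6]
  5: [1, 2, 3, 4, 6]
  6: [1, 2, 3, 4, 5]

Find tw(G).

5

A width-5 tree decomposition is:
Bags: B1 = {1, 2, 3, 4, 5, 6}
Tree: (single bag)
A single bag containing all 6 vertices is trivially a valid decomposition of width 5. Conversely, {1, 2, 3, 4, 5, 6} is a clique of size 6, and the vertices of any clique must share a bag in every tree decomposition; so some bag has ≥ 6 vertices and tw(G) ≥ 5. Therefore the treewidth is 5.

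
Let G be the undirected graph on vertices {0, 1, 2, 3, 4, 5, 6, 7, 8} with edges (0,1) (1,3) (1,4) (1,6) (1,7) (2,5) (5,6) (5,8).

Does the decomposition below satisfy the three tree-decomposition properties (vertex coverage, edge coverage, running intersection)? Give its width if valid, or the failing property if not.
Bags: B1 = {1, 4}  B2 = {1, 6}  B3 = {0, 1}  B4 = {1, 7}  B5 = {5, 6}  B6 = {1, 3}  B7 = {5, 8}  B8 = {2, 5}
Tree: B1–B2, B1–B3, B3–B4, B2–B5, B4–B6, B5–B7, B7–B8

Yes; width 1.

Vertex coverage: the bags together contain {0, 1, 2, 3, 4, 5, 6, 7, 8}, the full vertex set. Edge coverage: each edge of G has both endpoints in at least one bag. Running intersection: for every vertex, the bags containing it form a connected subtree. All three properties hold, so this is a valid tree decomposition of width max|bag| − 1 = 1, and hence tw(G) ≤ 1.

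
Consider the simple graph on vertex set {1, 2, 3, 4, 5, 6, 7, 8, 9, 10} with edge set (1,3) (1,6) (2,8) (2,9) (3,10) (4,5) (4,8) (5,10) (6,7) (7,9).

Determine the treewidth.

A width-2 tree decomposition is:
Bags: B1 = {6, 7, 9}  B2 = {1, 6, 9}  B3 = {1, 3, 9}  B4 = {3, 9, 10}  B5 = {5, 9, 10}  B6 = {4, 5, 9}  B7 = {4, 8, 9}  B8 = {2, 8, 9}
Tree: B1–B2, B2–B3, B3–B4, B4–B5, B5–B6, B6–B7, B7–B8
The largest bag has 3 vertices, giving width 2; this decomposition certifies tw(G) ≤ 2. For the lower bound, G contains the cycle 9–7–6–1–3–10–5–4–8–2–9, so G is not a forest; only forests have treewidth ≤ 1, hence tw(G) ≥ 2. Hence tw(G) = 2 exactly.

2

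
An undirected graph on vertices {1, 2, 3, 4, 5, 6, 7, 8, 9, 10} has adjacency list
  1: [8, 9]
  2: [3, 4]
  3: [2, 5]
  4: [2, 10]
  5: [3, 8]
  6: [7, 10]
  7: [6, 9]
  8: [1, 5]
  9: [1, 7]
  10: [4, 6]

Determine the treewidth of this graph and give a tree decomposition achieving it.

Treewidth 2.
One optimal decomposition is:
Bags: B1 = {2, 3, 5}  B2 = {2, 4, 5}  B3 = {4, 5, 10}  B4 = {5, 6, 10}  B5 = {5, 6, 7}  B6 = {5, 7, 9}  B7 = {1, 5, 9}  B8 = {1, 5, 8}
Tree: B1–B2, B2–B3, B3–B4, B4–B5, B5–B6, B6–B7, B7–B8

The largest bag has 3 vertices, giving width 2; this decomposition certifies tw(G) ≤ 2. Since 5–3–2–4–10–6–7–9–1–8–5 is a cycle in G, G is not acyclic. Forests are exactly the graphs of treewidth ≤ 1, so tw(G) ≥ 2. Combining the bounds, tw(G) = 2.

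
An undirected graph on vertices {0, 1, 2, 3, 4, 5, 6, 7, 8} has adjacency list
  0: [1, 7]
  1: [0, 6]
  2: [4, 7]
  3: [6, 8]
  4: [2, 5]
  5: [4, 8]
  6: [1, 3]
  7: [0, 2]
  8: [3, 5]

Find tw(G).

A width-2 tree decomposition is:
Bags: B1 = {3, 6, 8}  B2 = {1, 6, 8}  B3 = {0, 1, 8}  B4 = {0, 7, 8}  B5 = {2, 7, 8}  B6 = {2, 4, 8}  B7 = {4, 5, 8}
Tree: B1–B2, B2–B3, B3–B4, B4–B5, B5–B6, B6–B7
The largest bag has 3 vertices, giving width 2; this decomposition certifies tw(G) ≤ 2. The edges 8–3–6–1–0–7–2–4–5–8 form a cycle, so G is not a tree and its treewidth is at least 2. The upper and lower bounds meet at 2, so that is the treewidth.

2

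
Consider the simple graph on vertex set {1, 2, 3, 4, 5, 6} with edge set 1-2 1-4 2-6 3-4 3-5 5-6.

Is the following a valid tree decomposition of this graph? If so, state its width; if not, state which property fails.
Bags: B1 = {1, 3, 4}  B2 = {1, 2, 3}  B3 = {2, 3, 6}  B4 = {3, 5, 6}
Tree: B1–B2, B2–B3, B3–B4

Vertex coverage: the bags together contain {1, 2, 3, 4, 5, 6}, the full vertex set. Edge coverage: each edge of G has both endpoints in at least one bag. Running intersection: for every vertex, the bags containing it form a connected subtree. All three properties hold, so this is a valid tree decomposition of width max|bag| − 1 = 2, and hence tw(G) ≤ 2.

Yes; width 2.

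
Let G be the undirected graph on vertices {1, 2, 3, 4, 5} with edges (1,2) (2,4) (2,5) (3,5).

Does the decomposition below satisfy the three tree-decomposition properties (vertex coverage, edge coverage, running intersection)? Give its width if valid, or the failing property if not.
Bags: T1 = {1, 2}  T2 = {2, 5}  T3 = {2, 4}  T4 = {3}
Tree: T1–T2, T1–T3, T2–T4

No — edge (5,3) lies in no bag.

A tree decomposition must satisfy three properties: every vertex lies in some bag; for every edge, both endpoints lie together in some bag; and for every vertex, the bags containing it form a connected subtree. Here edge (5,3) lies in no bag, so the decomposition is invalid.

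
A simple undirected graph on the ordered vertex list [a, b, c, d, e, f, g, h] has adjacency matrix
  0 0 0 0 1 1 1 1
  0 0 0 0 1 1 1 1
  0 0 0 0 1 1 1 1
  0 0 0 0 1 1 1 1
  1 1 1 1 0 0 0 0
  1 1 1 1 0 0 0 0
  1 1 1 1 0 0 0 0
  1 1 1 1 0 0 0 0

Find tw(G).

A width-4 tree decomposition is:
Bags: B1 = {a, b, c, d, h}  B2 = {a, b, c, d, e}  B3 = {a, b, c, d, f}  B4 = {a, b, c, d, g}
Tree: B1–B2, B2–B3, B3–B4
Every bag has size at most 5, so the width is 5 − 1 = 4 and tw(G) ≤ 4. For the lower bound: the 5 vertex sets {b,h}, {c,e}, {a,f}, {d}, {g} are disjoint, each induces a connected subgraph, and every pair is joined by at least one edge of G. Contracting each set to a single vertex therefore yields K_{5} as a minor, and since treewidth is minor-monotone, tw(G) ≥ tw(K_{5}) = 4. Therefore the treewidth is 4.

4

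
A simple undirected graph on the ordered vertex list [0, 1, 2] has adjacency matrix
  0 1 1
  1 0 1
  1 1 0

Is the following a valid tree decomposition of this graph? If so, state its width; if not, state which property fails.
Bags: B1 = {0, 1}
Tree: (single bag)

No — vertex 2 appears in no bag.

A tree decomposition must satisfy three properties: every vertex lies in some bag; for every edge, both endpoints lie together in some bag; and for every vertex, the bags containing it form a connected subtree. Here vertex 2 appears in no bag, so the decomposition is invalid.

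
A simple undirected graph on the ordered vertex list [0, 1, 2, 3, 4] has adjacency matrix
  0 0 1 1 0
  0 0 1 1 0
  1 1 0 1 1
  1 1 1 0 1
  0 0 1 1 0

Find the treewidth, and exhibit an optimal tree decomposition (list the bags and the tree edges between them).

Each bag holds 3 vertices, so the decomposition has width 2, which upper-bounds the treewidth. Conversely, {0, 2, 3} is a clique of size 3, and the vertices of any clique must share a bag in every tree decomposition; so some bag has ≥ 3 vertices and tw(G) ≥ 2. The upper and lower bounds meet at 2, so that is the treewidth.

Treewidth 2.
Bags: B1 = {1, 2, 3}  B2 = {0, 2, 3}  B3 = {2, 3, 4}
Tree: B1–B2, B1–B3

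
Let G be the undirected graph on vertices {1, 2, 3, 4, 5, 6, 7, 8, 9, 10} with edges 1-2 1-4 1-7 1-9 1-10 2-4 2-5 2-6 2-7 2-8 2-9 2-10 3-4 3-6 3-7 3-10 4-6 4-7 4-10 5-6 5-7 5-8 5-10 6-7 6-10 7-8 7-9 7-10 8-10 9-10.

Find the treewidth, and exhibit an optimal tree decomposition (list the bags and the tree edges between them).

Treewidth 4.
Bags: B1 = {2, 4, 6, 7, 10}  B2 = {1, 2, 4, 7, 10}  B3 = {2, 5, 6, 7, 10}  B4 = {1, 2, 7, 9, 10}  B5 = {3, 4, 6, 7, 10}  B6 = {2, 5, 7, 8, 10}
Tree: B1–B2, B1–B3, B2–B4, B1–B5, B3–B6

Each bag holds 5 vertices, so the decomposition has width 4, which upper-bounds the treewidth. For the lower bound, the 5 vertices {2, 5, 7, 8, 10} are pairwise adjacent, and any tree decomposition puts a clique entirely inside one bag — forcing width ≥ 4. Combining the bounds, tw(G) = 4.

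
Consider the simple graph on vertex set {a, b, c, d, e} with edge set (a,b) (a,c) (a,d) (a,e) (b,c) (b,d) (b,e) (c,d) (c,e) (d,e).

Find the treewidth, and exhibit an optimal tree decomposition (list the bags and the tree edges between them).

Treewidth 4.
Bags: B1 = {a, b, c, d, e}
Tree: (single bag)

With just one bag of size 5, the width is 5 − 1 = 4, so tw(G) ≤ 4. For the lower bound, the 5 vertices {a, b, c, d, e} are pairwise adjacent, and any tree decomposition puts a clique entirely inside one bag — forcing width ≥ 4. Therefore the treewidth is 4.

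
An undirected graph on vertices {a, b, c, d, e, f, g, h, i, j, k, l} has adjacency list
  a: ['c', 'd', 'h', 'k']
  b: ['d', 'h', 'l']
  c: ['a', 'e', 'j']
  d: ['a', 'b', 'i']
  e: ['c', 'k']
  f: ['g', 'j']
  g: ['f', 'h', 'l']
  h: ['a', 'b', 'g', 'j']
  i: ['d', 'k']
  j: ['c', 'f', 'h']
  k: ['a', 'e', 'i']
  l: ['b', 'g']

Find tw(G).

3

A width-3 tree decomposition is:
Bags: B1 = {c, e, i, k}  B2 = {a, c, i, k}  B3 = {a, c, d, i}  B4 = {a, c, d, j}  B5 = {a, d, h, j}  B6 = {b, d, h, j}  B7 = {b, f, h, j}  B8 = {b, f, g, h}  B9 = {b, f, g, l}
Tree: B1–B2, B2–B3, B3–B4, B4–B5, B5–B6, B6–B7, B7–B8, B8–B9
Every bag has size at most 4, so the width is 4 − 1 = 3 and tw(G) ≤ 3. For the lower bound: the 4 vertex sets {e,i,k}, {c}, {a}, {b,d,h,j} are disjoint, each induces a connected subgraph, and every pair is joined by at least one edge of G. Contracting each set to a single vertex therefore yields K_{4} as a minor, and since treewidth is minor-monotone, tw(G) ≥ tw(K_{4}) = 3. Therefore the treewidth is 3.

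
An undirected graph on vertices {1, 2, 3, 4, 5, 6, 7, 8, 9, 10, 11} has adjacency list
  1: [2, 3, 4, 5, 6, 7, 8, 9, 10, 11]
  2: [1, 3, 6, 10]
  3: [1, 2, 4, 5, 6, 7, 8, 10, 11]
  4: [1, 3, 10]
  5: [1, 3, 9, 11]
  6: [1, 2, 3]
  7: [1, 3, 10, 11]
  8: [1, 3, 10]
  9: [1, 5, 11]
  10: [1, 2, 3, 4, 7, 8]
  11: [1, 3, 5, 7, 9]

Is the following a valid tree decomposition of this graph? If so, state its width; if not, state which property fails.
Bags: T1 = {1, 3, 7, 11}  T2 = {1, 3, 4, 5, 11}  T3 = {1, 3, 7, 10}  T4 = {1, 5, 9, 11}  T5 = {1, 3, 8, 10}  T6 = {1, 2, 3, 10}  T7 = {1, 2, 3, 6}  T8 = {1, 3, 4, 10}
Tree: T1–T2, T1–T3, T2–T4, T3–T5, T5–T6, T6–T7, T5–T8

A tree decomposition must satisfy three properties: every vertex lies in some bag; for every edge, both endpoints lie together in some bag; and for every vertex, the bags containing it form a connected subtree. Here bags containing vertex 4 are not connected in the tree, so the decomposition is invalid.

No — bags containing vertex 4 are not connected in the tree.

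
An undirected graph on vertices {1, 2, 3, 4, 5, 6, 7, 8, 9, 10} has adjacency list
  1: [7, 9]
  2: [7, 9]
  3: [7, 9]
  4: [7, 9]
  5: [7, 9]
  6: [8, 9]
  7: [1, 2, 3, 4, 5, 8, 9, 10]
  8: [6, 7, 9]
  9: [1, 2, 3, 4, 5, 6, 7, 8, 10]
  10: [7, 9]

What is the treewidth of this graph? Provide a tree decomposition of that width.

Treewidth 2.
One such decomposition:
Bags: B1 = {5, 7, 9}  B2 = {7, 8, 9}  B3 = {1, 7, 9}  B4 = {2, 7, 9}  B5 = {4, 7, 9}  B6 = {3, 7, 9}  B7 = {7, 9, 10}  B8 = {6, 8, 9}
Tree: B1–B2, B1–B3, B3–B4, B1–B5, B1–B6, B2–B7, B2–B8

Every bag has size at most 3, so the width is 3 − 1 = 2 and tw(G) ≤ 2. Conversely, {6, 8, 9} is a clique of size 3, and the vertices of any clique must share a bag in every tree decomposition; so some bag has ≥ 3 vertices and tw(G) ≥ 2. Hence tw(G) = 2 exactly.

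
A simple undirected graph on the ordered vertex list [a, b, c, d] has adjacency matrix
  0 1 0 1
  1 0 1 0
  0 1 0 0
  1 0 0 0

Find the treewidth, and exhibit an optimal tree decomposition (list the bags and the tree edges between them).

Every bag has size at most 2, so the width is 2 − 1 = 1 and tw(G) ≤ 1. Any graph with an edge has treewidth ≥ 1, and G has the edge d–a. The upper and lower bounds meet at 1, so that is the treewidth.

Treewidth 1.
One such decomposition:
Bags: B1 = {a, d}  B2 = {a, b}  B3 = {b, c}
Tree: B1–B2, B2–B3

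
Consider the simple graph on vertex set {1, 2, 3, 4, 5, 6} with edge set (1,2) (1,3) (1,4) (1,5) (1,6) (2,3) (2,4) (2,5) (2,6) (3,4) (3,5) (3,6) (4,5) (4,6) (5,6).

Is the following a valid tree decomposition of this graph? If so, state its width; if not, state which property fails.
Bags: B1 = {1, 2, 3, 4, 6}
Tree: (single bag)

No — vertex 5 appears in no bag.

A tree decomposition must satisfy three properties: every vertex lies in some bag; for every edge, both endpoints lie together in some bag; and for every vertex, the bags containing it form a connected subtree. Here vertex 5 appears in no bag, so the decomposition is invalid.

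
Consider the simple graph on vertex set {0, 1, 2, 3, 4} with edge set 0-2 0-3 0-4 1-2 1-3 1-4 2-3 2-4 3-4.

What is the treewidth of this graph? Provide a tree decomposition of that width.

Treewidth 3.
Bags: B1 = {1, 2, 3, 4}  B2 = {0, 2, 3, 4}
Tree: B1–B2

The largest bag has 4 vertices, giving width 3; this decomposition certifies tw(G) ≤ 3. Conversely, {0, 2, 3, 4} is a clique of size 4, and the vertices of any clique must share a bag in every tree decomposition; so some bag has ≥ 4 vertices and tw(G) ≥ 3. Hence tw(G) = 3 exactly.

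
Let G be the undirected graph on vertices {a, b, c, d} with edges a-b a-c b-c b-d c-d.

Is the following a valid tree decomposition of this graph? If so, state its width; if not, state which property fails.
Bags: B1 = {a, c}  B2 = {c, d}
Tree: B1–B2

A tree decomposition must satisfy three properties: every vertex lies in some bag; for every edge, both endpoints lie together in some bag; and for every vertex, the bags containing it form a connected subtree. Here vertex b appears in no bag, so the decomposition is invalid.

No — vertex b appears in no bag.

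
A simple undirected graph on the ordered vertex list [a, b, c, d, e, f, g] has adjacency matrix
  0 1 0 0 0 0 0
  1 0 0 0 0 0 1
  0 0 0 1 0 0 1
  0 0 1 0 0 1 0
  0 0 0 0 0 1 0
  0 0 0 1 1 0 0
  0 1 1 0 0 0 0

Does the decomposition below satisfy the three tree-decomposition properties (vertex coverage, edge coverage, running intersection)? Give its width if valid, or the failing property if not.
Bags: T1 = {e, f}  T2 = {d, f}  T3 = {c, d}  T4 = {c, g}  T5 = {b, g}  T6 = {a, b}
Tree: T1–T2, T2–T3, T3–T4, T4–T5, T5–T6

Checking the three conditions: (i) the bags cover all of {a, b, c, d, e, f, g}; (ii) for each edge, some bag contains both endpoints; (iii) the bags containing any fixed vertex form a subtree. All hold, so the decomposition is valid with width 2 − 1 = 1.

Yes; width 1.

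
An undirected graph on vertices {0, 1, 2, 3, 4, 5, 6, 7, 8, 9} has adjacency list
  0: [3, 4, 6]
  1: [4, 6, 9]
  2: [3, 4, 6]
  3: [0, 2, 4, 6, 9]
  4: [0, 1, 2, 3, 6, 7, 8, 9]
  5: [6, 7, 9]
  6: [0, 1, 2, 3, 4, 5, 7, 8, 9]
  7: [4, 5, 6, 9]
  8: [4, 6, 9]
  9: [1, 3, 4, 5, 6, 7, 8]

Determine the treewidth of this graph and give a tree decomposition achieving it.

Each bag holds 4 vertices, so the decomposition has width 3, which upper-bounds the treewidth. On the other hand G contains the 4-clique {0, 3, 4, 6}. A clique must lie in a single bag of any decomposition, so no decomposition can have width below 3. Therefore the treewidth is 3.

Treewidth 3.
Bags: B1 = {3, 4, 6, 9}  B2 = {1, 4, 6, 9}  B3 = {2, 3, 4, 6}  B4 = {0, 3, 4, 6}  B5 = {4, 6, 7, 9}  B6 = {5, 6, 7, 9}  B7 = {4, 6, 8, 9}
Tree: B1–B2, B1–B3, B1–B4, B2–B5, B5–B6, B5–B7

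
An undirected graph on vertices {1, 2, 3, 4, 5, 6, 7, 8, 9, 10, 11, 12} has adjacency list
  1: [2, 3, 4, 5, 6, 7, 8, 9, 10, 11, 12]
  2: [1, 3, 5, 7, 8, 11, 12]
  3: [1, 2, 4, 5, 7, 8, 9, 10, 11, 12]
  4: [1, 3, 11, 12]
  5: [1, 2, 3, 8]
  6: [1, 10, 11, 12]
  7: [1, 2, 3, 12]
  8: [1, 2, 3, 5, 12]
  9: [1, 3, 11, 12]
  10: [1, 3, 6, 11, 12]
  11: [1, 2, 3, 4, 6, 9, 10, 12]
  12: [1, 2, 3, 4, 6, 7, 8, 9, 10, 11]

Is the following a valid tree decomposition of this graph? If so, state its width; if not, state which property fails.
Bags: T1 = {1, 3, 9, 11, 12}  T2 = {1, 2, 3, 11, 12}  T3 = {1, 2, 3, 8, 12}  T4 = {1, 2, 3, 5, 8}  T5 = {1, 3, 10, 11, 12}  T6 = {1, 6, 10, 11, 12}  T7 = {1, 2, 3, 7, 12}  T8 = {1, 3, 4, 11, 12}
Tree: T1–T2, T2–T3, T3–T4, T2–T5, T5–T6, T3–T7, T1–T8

Checking the three conditions: (i) the bags cover all of {1, 2, 3, 4, 5, 6, 7, 8, 9, 10, 11, 12}; (ii) for each edge, some bag contains both endpoints; (iii) the bags containing any fixed vertex form a subtree. All hold, so the decomposition is valid with width 5 − 1 = 4.

Yes; width 4.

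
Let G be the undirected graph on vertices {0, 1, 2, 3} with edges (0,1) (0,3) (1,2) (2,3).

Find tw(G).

2

A width-2 tree decomposition is:
Bags: B1 = {0, 1, 3}  B2 = {1, 2, 3}
Tree: B1–B2
The largest bag has 3 vertices, giving width 2; this decomposition certifies tw(G) ≤ 2. The edges 3–0–1–2–3 form a cycle, so G is not a tree and its treewidth is at least 2. Combining the bounds, tw(G) = 2.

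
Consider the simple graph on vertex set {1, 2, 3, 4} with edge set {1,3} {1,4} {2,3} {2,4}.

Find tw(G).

2

A width-2 tree decomposition is:
Bags: B1 = {1, 2, 4}  B2 = {1, 2, 3}
Tree: B1–B2
Every bag has size at most 3, so the width is 3 − 1 = 2 and tw(G) ≤ 2. The edges 1–4–2–3–1 form a cycle, so G is not a tree and its treewidth is at least 2. The upper and lower bounds meet at 2, so that is the treewidth.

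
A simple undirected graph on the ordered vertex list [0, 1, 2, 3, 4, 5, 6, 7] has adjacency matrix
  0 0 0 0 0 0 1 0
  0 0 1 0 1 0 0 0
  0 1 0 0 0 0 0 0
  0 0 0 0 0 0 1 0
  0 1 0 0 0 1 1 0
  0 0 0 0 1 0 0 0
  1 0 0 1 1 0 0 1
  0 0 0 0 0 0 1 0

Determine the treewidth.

A width-1 tree decomposition is:
Bags: B1 = {0, 6}  B2 = {4, 6}  B3 = {4, 5}  B4 = {1, 4}  B5 = {1, 2}  B6 = {3, 6}  B7 = {6, 7}
Tree: B1–B2, B2–B3, B3–B4, B4–B5, B1–B6, B6–B7
The largest bag has 2 vertices, giving width 1; this decomposition certifies tw(G) ≤ 1. Any graph with an edge has treewidth ≥ 1, and G has the edge 6–0. Therefore the treewidth is 1.

1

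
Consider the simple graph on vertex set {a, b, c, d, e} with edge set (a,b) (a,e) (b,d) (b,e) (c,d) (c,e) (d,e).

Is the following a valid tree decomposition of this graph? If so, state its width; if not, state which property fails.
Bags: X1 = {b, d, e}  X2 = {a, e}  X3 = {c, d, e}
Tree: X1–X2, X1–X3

No — edge (b,a) lies in no bag.

A tree decomposition must satisfy three properties: every vertex lies in some bag; for every edge, both endpoints lie together in some bag; and for every vertex, the bags containing it form a connected subtree. Here edge (b,a) lies in no bag, so the decomposition is invalid.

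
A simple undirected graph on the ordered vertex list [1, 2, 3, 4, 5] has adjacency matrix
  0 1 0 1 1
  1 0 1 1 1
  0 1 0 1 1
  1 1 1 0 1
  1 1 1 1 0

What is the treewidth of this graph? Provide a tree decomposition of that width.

Treewidth 3.
One optimal decomposition is:
Bags: B1 = {1, 2, 4, 5}  B2 = {2, 3, 4, 5}
Tree: B1–B2

The largest bag has 4 vertices, giving width 3; this decomposition certifies tw(G) ≤ 3. Conversely, {1, 2, 4, 5} is a clique of size 4, and the vertices of any clique must share a bag in every tree decomposition; so some bag has ≥ 4 vertices and tw(G) ≥ 3. The upper and lower bounds meet at 3, so that is the treewidth.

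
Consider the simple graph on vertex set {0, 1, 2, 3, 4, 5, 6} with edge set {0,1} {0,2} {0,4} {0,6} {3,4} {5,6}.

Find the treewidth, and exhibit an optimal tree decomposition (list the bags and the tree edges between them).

Each bag holds 2 vertices, so the decomposition has width 1, which upper-bounds the treewidth. Any graph with an edge has treewidth ≥ 1, and G has the edge 0–4. The upper and lower bounds meet at 1, so that is the treewidth.

Treewidth 1.
One such decomposition:
Bags: B1 = {0, 4}  B2 = {0, 6}  B3 = {5, 6}  B4 = {0, 1}  B5 = {3, 4}  B6 = {0, 2}
Tree: B1–B2, B2–B3, B2–B4, B1–B5, B1–B6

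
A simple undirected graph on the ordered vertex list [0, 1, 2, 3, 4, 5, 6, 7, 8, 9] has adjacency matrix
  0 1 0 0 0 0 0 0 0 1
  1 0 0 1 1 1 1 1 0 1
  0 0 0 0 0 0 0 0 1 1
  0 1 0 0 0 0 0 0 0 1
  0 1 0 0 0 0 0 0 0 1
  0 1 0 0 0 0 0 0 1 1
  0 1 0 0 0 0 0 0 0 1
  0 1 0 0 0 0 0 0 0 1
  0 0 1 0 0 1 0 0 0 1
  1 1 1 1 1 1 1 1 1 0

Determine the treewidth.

A width-2 tree decomposition is:
Bags: B1 = {1, 3, 9}  B2 = {1, 6, 9}  B3 = {0, 1, 9}  B4 = {1, 5, 9}  B5 = {1, 4, 9}  B6 = {5, 8, 9}  B7 = {2, 8, 9}  B8 = {1, 7, 9}
Tree: B1–B2, B1–B3, B3–B4, B1–B5, B4–B6, B6–B7, B1–B8
The largest bag has 3 vertices, giving width 2; this decomposition certifies tw(G) ≤ 2. On the other hand G contains the 3-clique {2, 8, 9}. A clique must lie in a single bag of any decomposition, so no decomposition can have width below 2. Combining the bounds, tw(G) = 2.

2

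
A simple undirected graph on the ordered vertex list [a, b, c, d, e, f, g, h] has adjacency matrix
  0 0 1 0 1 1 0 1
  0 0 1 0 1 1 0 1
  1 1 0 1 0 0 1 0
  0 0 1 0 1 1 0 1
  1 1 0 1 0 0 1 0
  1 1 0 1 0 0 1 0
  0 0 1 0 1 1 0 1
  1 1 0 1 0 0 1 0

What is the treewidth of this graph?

4

A width-4 tree decomposition is:
Bags: B1 = {a, b, d, e, g}  B2 = {a, b, d, g, h}  B3 = {a, b, c, d, g}  B4 = {a, b, d, f, g}
Tree: B1–B2, B2–B3, B3–B4
Each bag holds 5 vertices, so the decomposition has width 4, which upper-bounds the treewidth. For the lower bound: the 5 vertex sets {e,g}, {a,h}, {c,d}, {b}, {f} are disjoint, each induces a connected subgraph, and every pair is joined by at least one edge of G. Contracting each set to a single vertex therefore yields K_{5} as a minor, and since treewidth is minor-monotone, tw(G) ≥ tw(K_{5}) = 4. Combining the bounds, tw(G) = 4.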